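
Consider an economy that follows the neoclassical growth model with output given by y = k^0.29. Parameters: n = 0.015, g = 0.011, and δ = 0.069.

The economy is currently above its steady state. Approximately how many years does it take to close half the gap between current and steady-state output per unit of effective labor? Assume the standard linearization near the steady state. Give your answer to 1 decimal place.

Near the steady state the convergence rate is λ = (1 − α)(n + g + δ).
λ = (1 − 0.29) × 0.095 = 0.71 × 0.095 = 0.06745
Half-life = ln 2 / λ = 0.6931 / 0.06745 ≈ 10.28 years

about 10.3 years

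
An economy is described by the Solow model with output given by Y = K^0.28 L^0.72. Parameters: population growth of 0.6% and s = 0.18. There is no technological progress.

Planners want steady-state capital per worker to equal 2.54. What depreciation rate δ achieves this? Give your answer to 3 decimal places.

δ ≈ 0.086

At the steady state, Δk = 0, so s·k^α = (n + δ)·k.
So s / (n + δ) = (k*)^(1−α) = 2.54^0.72 = 1.9565.
Therefore n + δ = s / 1.9565 = 0.18 / 1.9565 = 0.0920, so δ = 0.0920 − 0.006 = 0.0860.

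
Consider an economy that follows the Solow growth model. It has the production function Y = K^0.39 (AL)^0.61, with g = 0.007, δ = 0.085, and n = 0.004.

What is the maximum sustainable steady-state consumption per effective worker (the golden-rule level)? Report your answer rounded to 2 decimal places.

c_gold ≈ 1.49

At the golden rule, f'(k) = n + g + δ, so α·k^(α−1) = n + g + δ and k_gold = (α/(n + g + δ))^(1/(1−α)).
k_gold = (0.39/0.096)^(1/0.61) = 4.0625^1.6393 ≈ 9.9539
c_gold = f(k_gold) − (n + g + δ)·k_gold = 2.4503 − 0.096×9.9539 ≈ 1.4947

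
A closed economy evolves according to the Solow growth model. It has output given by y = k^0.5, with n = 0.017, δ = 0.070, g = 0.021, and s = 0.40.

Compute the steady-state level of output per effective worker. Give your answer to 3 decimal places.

At the steady state, Δk = 0, so s·k^α = (n + g + δ)·k.
Dividing both sides by k: k^(1−α) = s / (n + g + δ).
k^0.5 = 0.40 / (0.017 + 0.021 + 0.070) = 0.40 / 0.108 = 3.7037
k* = 3.7037^(1/0.5) ≈ 13.7174
y* = (k*)^α = 13.7174^0.5 ≈ 3.7037

y* = 3.704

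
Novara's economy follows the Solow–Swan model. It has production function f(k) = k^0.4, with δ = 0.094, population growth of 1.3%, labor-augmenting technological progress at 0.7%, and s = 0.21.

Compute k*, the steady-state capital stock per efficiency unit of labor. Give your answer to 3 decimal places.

In steady state, investment equals break-even investment: s·k^α = (n + g + δ)·k.
Dividing both sides by k: k^(1−α) = s / (n + g + δ).
k^0.6 = 0.21 / (0.013 + 0.007 + 0.094) = 0.21 / 0.114 = 1.8421
k* = 1.8421^(1/0.6) ≈ 2.7681

k* = 2.768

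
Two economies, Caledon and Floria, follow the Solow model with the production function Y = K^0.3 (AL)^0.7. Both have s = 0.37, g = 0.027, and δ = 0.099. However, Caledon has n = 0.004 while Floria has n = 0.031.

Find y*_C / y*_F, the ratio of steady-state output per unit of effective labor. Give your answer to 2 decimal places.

Steady-state y* = [s/(n + g + δ)]^(α/(1−α)), so the ratio is [ (s_C/(n + g + δ)_C) / (s_F/(n + g + δ)_F) ]^0.4286.
s_C/(n + g + δ)_C = 0.37/0.130 = 2.8462; s_F/(n + g + δ)_F = 0.37/0.157 = 2.3567.
Ratio = (2.8462/2.3567)^0.4286 = 1.2077^0.4286 ≈ 1.0842

y*_C / y*_F ≈ 1.08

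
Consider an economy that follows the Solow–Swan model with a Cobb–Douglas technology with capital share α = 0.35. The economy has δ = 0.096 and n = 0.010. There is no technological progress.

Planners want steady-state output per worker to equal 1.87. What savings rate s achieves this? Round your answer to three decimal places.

In steady state, investment equals break-even investment: s·k^α = (n + δ)·k.
Since y* = [s/(n + δ)]^(α/(1−α)), we have s/(n + δ) = (y*)^((1−α)/α) = 1.87^1.8571 = 3.1977.
Therefore s = 3.1977 × (n + δ) = 3.1977 × 0.106 = 0.3390.

s ≈ 0.339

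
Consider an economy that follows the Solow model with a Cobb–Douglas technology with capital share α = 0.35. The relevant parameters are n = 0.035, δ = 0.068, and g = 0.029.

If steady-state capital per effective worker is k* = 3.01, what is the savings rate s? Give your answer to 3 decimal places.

In steady state, investment equals break-even investment: s·k^α = (n + g + δ)·k.
So s / (n + g + δ) = (k*)^(1−α) = 3.01^0.65 = 2.0468.
Therefore s = 2.0468 × (n + g + δ) = 2.0468 × 0.132 = 0.2702.

s ≈ 0.270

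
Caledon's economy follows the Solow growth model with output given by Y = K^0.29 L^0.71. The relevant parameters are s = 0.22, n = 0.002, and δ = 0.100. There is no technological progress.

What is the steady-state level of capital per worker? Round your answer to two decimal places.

k* ≈ 2.95

In steady state, investment equals break-even investment: s·k^α = (n + δ)·k.
Rearranging, k^(1−α) = s / (n + δ).
k^0.71 = 0.22 / (0.002 + 0.100) = 0.22 / 0.102 = 2.1569
k* = 2.1569^(1/0.71) ≈ 2.9525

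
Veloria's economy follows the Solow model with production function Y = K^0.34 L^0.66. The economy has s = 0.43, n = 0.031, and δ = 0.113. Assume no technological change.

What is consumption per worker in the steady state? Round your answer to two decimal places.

c* ≈ 1.00

Steady state requires s·f(k) = (n + δ)·k, i.e. s·k^α = (n + δ)·k.
Dividing both sides by k: k^(1−α) = s / (n + δ).
k^0.66 = 0.43 / (0.031 + 0.113) = 0.43 / 0.144 = 2.9861
k* = 2.9861^(1/0.66) ≈ 5.2463
y* = (k*)^α = 5.2463^0.34 ≈ 1.7569
c* = (1 − s)·y* = (1 − 0.43) × 1.7569 ≈ 1.0014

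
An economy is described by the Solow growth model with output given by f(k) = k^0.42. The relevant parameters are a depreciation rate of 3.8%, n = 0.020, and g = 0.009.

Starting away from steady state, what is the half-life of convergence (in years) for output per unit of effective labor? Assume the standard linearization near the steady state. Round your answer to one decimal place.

t_½ ≈ 17.8 years

Near the steady state the convergence rate is λ = (1 − α)(n + g + δ).
λ = (1 − 0.42) × 0.067 = 0.58 × 0.067 = 0.03886
Half-life = ln 2 / λ = 0.6931 / 0.03886 ≈ 17.84 years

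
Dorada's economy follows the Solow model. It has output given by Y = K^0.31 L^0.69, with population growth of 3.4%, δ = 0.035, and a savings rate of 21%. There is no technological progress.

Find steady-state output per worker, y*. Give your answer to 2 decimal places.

Steady state requires s·f(k) = (n + δ)·k, i.e. s·k^α = (n + δ)·k.
Dividing both sides by k: k^(1−α) = s / (n + δ).
k^0.69 = 0.21 / (0.034 + 0.035) = 0.21 / 0.069 = 3.0435
k* = 3.0435^(1/0.69) ≈ 5.0181
y* = (k*)^α = 5.0181^0.31 ≈ 1.6488

y* = 1.65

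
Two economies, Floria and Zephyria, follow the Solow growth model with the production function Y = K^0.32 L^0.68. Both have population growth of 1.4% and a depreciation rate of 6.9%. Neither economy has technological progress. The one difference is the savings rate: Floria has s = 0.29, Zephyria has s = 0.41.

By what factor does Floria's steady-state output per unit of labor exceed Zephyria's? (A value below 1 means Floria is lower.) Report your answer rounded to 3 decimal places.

Steady-state y* = [s/(n + δ)]^(α/(1−α)), so the ratio is [ (s_F/(n + δ)_F) / (s_Z/(n + δ)_Z) ]^0.4706.
s_F/(n + δ)_F = 0.29/0.083 = 3.4940; s_Z/(n + δ)_Z = 0.41/0.083 = 4.9398.
Ratio = (3.4940/4.9398)^0.4706 = 0.7073^0.4706 ≈ 0.8496

y*_F / y*_Z ≈ 0.850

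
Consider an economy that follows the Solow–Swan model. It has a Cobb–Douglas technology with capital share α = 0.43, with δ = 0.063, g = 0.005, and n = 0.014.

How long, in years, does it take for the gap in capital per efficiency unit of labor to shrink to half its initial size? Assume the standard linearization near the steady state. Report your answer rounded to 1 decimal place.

Near the steady state the convergence rate is λ = (1 − α)(n + g + δ).
λ = (1 − 0.43) × 0.082 = 0.57 × 0.082 = 0.04674
Half-life = ln 2 / λ = 0.6931 / 0.04674 ≈ 14.83 years

about 14.8 years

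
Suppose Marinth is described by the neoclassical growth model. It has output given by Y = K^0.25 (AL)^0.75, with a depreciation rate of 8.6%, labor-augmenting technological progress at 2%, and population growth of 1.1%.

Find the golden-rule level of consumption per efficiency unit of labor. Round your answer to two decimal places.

At the golden rule, f'(k) = n + g + δ, so α·k^(α−1) = n + g + δ and k_gold = (α/(n + g + δ))^(1/(1−α)).
k_gold = (0.25/0.117)^(1/0.75) = 2.1368^1.3333 ≈ 2.7522
c_gold = f(k_gold) − (n + g + δ)·k_gold = 1.2880 − 0.117×2.7522 ≈ 0.9660

c_gold ≈ 0.97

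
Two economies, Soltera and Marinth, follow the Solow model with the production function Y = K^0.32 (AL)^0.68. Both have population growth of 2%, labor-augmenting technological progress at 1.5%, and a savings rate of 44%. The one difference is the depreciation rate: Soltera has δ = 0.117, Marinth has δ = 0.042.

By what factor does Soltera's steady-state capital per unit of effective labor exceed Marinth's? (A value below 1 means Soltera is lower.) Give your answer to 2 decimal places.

Steady-state k* = [s/(n + g + δ)]^(1/(1−α)), so the ratio is [ (s_S/(n + g + δ)_S) / (s_M/(n + g + δ)_M) ]^1.4706.
s_S/(n + g + δ)_S = 0.44/0.152 = 2.8947; s_M/(n + g + δ)_M = 0.44/0.077 = 5.7143.
Ratio = (2.8947/5.7143)^1.4706 = 0.5066^1.4706 ≈ 0.3679

k*_S / k*_M ≈ 0.37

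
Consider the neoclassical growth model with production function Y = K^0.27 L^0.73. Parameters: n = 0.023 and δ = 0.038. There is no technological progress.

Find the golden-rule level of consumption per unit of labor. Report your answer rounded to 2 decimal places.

At the golden rule, f'(k) = n + δ, so α·k^(α−1) = n + δ and k_gold = (α/(n + δ))^(1/(1−α)).
k_gold = (0.27/0.061)^(1/0.73) = 4.4262^1.3699 ≈ 7.6736
c_gold = f(k_gold) − (n + δ)·k_gold = 1.7336 − 0.061×7.6736 ≈ 1.2655

c_gold ≈ 1.27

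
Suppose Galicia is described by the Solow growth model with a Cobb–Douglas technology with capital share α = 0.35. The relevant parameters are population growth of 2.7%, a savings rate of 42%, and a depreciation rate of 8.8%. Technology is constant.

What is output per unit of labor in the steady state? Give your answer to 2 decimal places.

Steady state requires s·f(k) = (n + δ)·k, i.e. s·k^α = (n + δ)·k.
Rearranging, k^(1−α) = s / (n + δ).
k^0.65 = 0.42 / (0.027 + 0.088) = 0.42 / 0.115 = 3.6522
k* = 3.6522^(1/0.65) ≈ 7.3362
y* = (k*)^α = 7.3362^0.35 ≈ 2.0087

y* = 2.01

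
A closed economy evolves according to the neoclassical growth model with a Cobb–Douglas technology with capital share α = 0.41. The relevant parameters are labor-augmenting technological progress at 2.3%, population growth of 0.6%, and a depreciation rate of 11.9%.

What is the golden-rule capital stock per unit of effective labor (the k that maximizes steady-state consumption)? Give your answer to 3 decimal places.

k_gold ≈ 5.624

The golden rule sets f'(k) = n + g + δ, i.e. α·k^(α−1) = n + g + δ.
So k^(1−α) = α / (n + g + δ) = 0.41 / 0.148 = 2.7703.
k_gold = 2.7703^(1/0.59) ≈ 5.6240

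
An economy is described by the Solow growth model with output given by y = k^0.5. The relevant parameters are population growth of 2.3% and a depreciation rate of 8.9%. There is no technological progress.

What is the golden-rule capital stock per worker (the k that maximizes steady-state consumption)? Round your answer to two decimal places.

The golden rule sets f'(k) = n + δ, i.e. α·k^(α−1) = n + δ.
So k^(1−α) = α / (n + δ) = 0.5 / 0.112 = 4.4643.
k_gold = 4.4643^(1/0.5) ≈ 19.9300

k_gold ≈ 19.93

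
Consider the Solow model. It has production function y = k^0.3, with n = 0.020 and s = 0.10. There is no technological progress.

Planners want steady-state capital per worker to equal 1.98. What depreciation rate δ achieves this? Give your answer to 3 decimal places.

δ ≈ 0.042

Steady state requires s·f(k) = (n + δ)·k, i.e. s·k^α = (n + δ)·k.
So s / (n + δ) = (k*)^(1−α) = 1.98^0.7 = 1.6131.
Therefore n + δ = s / 1.6131 = 0.10 / 1.6131 = 0.0620, so δ = 0.0620 − 0.020 = 0.0420.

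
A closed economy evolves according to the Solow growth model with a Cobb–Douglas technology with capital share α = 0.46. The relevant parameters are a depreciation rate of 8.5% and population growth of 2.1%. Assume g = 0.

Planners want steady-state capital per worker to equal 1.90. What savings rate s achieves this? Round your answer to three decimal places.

At the steady state, Δk = 0, so s·k^α = (n + δ)·k.
So s / (n + δ) = (k*)^(1−α) = 1.90^0.54 = 1.4143.
Therefore s = 1.4143 × (n + δ) = 1.4143 × 0.106 = 0.1499.

s ≈ 0.150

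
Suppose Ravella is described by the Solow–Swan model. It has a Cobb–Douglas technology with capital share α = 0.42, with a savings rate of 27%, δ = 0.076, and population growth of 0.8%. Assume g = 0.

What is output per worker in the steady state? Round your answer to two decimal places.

At the steady state, Δk = 0, so s·k^α = (n + δ)·k.
Rearranging, k^(1−α) = s / (n + δ).
k^0.58 = 0.27 / (0.008 + 0.076) = 0.27 / 0.084 = 3.2143
k* = 3.2143^(1/0.58) ≈ 7.4866
y* = (k*)^α = 7.4866^0.42 ≈ 2.3292

y* ≈ 2.33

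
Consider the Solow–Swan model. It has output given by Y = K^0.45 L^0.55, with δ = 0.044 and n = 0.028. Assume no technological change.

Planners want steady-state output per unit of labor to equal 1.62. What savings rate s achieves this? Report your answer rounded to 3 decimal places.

Steady state requires s·f(k) = (n + δ)·k, i.e. s·k^α = (n + δ)·k.
Since y* = [s/(n + δ)]^(α/(1−α)), we have s/(n + δ) = (y*)^((1−α)/α) = 1.62^1.2222 = 1.8033.
Therefore s = 1.8033 × (n + δ) = 1.8033 × 0.072 = 0.1298.

s ≈ 0.130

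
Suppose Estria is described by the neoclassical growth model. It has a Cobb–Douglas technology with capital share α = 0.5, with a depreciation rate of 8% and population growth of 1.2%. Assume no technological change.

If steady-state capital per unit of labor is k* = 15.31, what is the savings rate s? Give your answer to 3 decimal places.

s ≈ 0.360

At the steady state, Δk = 0, so s·k^α = (n + δ)·k.
So s / (n + δ) = (k*)^(1−α) = 15.31^0.5 = 3.9128.
Therefore s = 3.9128 × (n + δ) = 3.9128 × 0.092 = 0.3600.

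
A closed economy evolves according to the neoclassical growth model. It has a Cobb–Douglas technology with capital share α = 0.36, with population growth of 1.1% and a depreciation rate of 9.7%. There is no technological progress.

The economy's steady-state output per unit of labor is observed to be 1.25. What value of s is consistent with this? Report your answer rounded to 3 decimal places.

Steady state requires s·f(k) = (n + δ)·k, i.e. s·k^α = (n + δ)·k.
Since y* = [s/(n + δ)]^(α/(1−α)), we have s/(n + δ) = (y*)^((1−α)/α) = 1.25^1.7778 = 1.4869.
Therefore s = 1.4869 × (n + δ) = 1.4869 × 0.108 = 0.1606.

s ≈ 0.161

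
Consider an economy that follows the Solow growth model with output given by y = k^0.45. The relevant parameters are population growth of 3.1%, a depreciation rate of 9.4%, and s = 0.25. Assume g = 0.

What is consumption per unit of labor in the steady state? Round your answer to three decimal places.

c* = 1.322

In steady state, investment equals break-even investment: s·k^α = (n + δ)·k.
Dividing both sides by k: k^(1−α) = s / (n + δ).
k^0.55 = 0.25 / (0.031 + 0.094) = 0.25 / 0.125 = 2.0000
k* = 2.0000^(1/0.55) ≈ 3.5264
y* = (k*)^α = 3.5264^0.45 ≈ 1.7632
c* = (1 − s)·y* = (1 − 0.25) × 1.7632 ≈ 1.3224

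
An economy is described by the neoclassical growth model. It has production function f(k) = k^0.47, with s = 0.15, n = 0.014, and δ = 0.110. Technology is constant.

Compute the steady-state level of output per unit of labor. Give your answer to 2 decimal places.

In steady state, investment equals break-even investment: s·k^α = (n + δ)·k.
Rearranging, k^(1−α) = s / (n + δ).
k^0.53 = 0.15 / (0.014 + 0.110) = 0.15 / 0.124 = 1.2097
k* = 1.2097^(1/0.53) ≈ 1.4322
y* = (k*)^α = 1.4322^0.47 ≈ 1.1839

y* ≈ 1.18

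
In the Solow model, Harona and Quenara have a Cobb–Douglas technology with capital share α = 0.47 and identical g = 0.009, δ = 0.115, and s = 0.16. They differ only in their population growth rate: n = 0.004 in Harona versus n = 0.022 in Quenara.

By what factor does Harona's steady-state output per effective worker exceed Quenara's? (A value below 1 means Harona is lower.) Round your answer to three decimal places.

ratio ≈ 1.124

Steady-state y* = [s/(n + g + δ)]^(α/(1−α)), so the ratio is [ (s_H/(n + g + δ)_H) / (s_Q/(n + g + δ)_Q) ]^0.8868.
s_H/(n + g + δ)_H = 0.16/0.128 = 1.2500; s_Q/(n + g + δ)_Q = 0.16/0.146 = 1.0959.
Ratio = (1.2500/1.0959)^0.8868 = 1.1406^0.8868 ≈ 1.1237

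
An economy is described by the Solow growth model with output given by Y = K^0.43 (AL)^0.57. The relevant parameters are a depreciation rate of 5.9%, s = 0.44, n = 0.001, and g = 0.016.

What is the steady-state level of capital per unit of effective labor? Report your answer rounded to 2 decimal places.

In steady state, investment equals break-even investment: s·k^α = (n + g + δ)·k.
Dividing both sides by k: k^(1−α) = s / (n + g + δ).
k^0.57 = 0.44 / (0.001 + 0.016 + 0.059) = 0.44 / 0.076 = 5.7895
k* = 5.7895^(1/0.57) ≈ 21.7754

k* ≈ 21.78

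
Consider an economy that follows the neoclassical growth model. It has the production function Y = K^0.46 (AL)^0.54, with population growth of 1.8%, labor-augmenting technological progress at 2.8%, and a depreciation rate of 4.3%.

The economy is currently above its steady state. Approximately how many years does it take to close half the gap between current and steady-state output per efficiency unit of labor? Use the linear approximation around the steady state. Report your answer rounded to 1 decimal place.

Near the steady state the convergence rate is λ = (1 − α)(n + g + δ).
λ = (1 − 0.46) × 0.089 = 0.54 × 0.089 = 0.04806
Half-life = ln 2 / λ = 0.6931 / 0.04806 ≈ 14.42 years

half-life ≈ 14.4 years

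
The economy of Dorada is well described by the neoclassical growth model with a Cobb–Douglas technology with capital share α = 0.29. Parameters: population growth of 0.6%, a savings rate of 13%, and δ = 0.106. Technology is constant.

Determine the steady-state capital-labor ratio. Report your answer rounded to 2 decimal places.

k* ≈ 1.23

In steady state, investment equals break-even investment: s·k^α = (n + δ)·k.
Dividing both sides by k: k^(1−α) = s / (n + δ).
k^0.71 = 0.13 / (0.006 + 0.106) = 0.13 / 0.112 = 1.1607
k* = 1.1607^(1/0.71) ≈ 1.2335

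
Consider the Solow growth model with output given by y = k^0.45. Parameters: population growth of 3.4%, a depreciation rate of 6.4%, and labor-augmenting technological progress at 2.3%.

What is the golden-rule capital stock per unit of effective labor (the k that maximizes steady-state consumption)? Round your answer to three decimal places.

The golden rule sets f'(k) = n + g + δ, i.e. α·k^(α−1) = n + g + δ.
So k^(1−α) = α / (n + g + δ) = 0.45 / 0.121 = 3.7190.
k_gold = 3.7190^(1/0.55) ≈ 10.8928

k_gold ≈ 10.893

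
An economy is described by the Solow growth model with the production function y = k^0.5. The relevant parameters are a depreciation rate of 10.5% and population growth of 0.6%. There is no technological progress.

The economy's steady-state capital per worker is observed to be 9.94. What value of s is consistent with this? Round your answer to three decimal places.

Steady state requires s·f(k) = (n + δ)·k, i.e. s·k^α = (n + δ)·k.
So s / (n + δ) = (k*)^(1−α) = 9.94^0.5 = 3.1528.
Therefore s = 3.1528 × (n + δ) = 3.1528 × 0.111 = 0.3500.

s ≈ 0.350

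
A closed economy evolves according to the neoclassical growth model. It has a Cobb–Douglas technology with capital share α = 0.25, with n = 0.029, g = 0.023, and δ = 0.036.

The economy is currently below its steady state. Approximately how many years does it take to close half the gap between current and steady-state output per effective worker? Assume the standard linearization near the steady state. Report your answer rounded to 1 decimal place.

half-life ≈ 10.5 years

Near the steady state the convergence rate is λ = (1 − α)(n + g + δ).
λ = (1 − 0.25) × 0.088 = 0.75 × 0.088 = 0.0660
Half-life = ln 2 / λ = 0.6931 / 0.0660 ≈ 10.50 years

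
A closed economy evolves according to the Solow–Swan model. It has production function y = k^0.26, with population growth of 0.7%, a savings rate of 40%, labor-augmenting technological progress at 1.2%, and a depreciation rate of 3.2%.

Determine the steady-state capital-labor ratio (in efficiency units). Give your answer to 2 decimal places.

At the steady state, Δk = 0, so s·k^α = (n + g + δ)·k.
Dividing both sides by k: k^(1−α) = s / (n + g + δ).
k^0.74 = 0.40 / (0.007 + 0.012 + 0.032) = 0.40 / 0.051 = 7.8431
k* = 7.8431^(1/0.74) ≈ 16.1721

k* = 16.17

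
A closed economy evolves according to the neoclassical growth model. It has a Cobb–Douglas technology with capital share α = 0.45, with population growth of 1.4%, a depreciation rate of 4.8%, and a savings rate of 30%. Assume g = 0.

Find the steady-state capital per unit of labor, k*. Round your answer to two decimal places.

k* ≈ 17.58

At the steady state, Δk = 0, so s·k^α = (n + δ)·k.
Rearranging, k^(1−α) = s / (n + δ).
k^0.55 = 0.30 / (0.014 + 0.048) = 0.30 / 0.062 = 4.8387
k* = 4.8387^(1/0.55) ≈ 17.5777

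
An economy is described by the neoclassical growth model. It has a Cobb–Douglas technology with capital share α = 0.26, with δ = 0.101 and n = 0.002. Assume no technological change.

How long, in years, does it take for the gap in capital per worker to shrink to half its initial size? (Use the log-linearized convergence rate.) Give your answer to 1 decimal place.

Near the steady state the convergence rate is λ = (1 − α)(n + δ).
λ = (1 − 0.26) × 0.103 = 0.74 × 0.103 = 0.07622
Half-life = ln 2 / λ = 0.6931 / 0.07622 ≈ 9.09 years

t_½ ≈ 9.1 years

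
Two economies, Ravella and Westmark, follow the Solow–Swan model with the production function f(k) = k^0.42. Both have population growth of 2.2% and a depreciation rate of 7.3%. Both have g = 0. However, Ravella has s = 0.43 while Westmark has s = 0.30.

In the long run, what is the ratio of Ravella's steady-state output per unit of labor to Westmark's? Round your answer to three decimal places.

ratio ≈ 1.298

Steady-state y* = [s/(n + δ)]^(α/(1−α)), so the ratio is [ (s_R/(n + δ)_R) / (s_W/(n + δ)_W) ]^0.7241.
s_R/(n + δ)_R = 0.43/0.095 = 4.5263; s_W/(n + δ)_W = 0.30/0.095 = 3.1579.
Ratio = (4.5263/3.1579)^0.7241 = 1.4333^0.7241 ≈ 1.2978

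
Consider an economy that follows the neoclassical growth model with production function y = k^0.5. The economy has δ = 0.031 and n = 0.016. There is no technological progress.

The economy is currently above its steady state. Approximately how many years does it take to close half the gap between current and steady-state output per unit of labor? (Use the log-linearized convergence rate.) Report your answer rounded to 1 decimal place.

Near the steady state the convergence rate is λ = (1 − α)(n + δ).
λ = (1 − 0.5) × 0.047 = 0.5 × 0.047 = 0.0235
Half-life = ln 2 / λ = 0.6931 / 0.0235 ≈ 29.49 years

half-life ≈ 29.5 years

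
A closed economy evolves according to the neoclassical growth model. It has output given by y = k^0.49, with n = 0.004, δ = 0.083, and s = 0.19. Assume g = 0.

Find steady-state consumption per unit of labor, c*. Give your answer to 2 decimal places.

c* = 1.72

Steady state requires s·f(k) = (n + δ)·k, i.e. s·k^α = (n + δ)·k.
Dividing both sides by k: k^(1−α) = s / (n + δ).
k^0.51 = 0.19 / (0.004 + 0.083) = 0.19 / 0.087 = 2.1839
k* = 2.1839^(1/0.51) ≈ 4.6255
y* = (k*)^α = 4.6255^0.49 ≈ 2.1180
c* = (1 − s)·y* = (1 − 0.19) × 2.1180 ≈ 1.7156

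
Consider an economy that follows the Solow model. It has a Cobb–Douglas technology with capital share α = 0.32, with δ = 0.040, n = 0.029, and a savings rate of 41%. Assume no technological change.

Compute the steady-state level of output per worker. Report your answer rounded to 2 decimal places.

y* = 2.31

In steady state, investment equals break-even investment: s·k^α = (n + δ)·k.
Dividing both sides by k: k^(1−α) = s / (n + δ).
k^0.68 = 0.41 / (0.029 + 0.040) = 0.41 / 0.069 = 5.9420
k* = 5.9420^(1/0.68) ≈ 13.7447
y* = (k*)^α = 13.7447^0.32 ≈ 2.3131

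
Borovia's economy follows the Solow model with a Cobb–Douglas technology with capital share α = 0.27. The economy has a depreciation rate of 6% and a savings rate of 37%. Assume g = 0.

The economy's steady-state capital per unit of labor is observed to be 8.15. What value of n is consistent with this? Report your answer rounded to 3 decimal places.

In steady state, investment equals break-even investment: s·k^α = (n + δ)·k.
So s / (n + δ) = (k*)^(1−α) = 8.15^0.73 = 4.6254.
Therefore n + δ = s / 4.6254 = 0.37 / 4.6254 = 0.0800, so n = 0.0800 − 0.060 = 0.0200.

n ≈ 0.020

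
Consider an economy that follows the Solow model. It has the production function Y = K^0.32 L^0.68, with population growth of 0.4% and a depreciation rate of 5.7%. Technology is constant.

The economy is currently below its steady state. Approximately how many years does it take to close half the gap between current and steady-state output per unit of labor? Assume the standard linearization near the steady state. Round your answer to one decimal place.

Near the steady state the convergence rate is λ = (1 − α)(n + δ).
λ = (1 − 0.32) × 0.061 = 0.68 × 0.061 = 0.04148
Half-life = ln 2 / λ = 0.6931 / 0.04148 ≈ 16.71 years

half-life ≈ 16.7 years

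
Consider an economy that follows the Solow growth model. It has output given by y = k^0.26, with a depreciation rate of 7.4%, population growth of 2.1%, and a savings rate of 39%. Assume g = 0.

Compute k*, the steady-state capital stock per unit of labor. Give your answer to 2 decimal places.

In steady state, investment equals break-even investment: s·k^α = (n + δ)·k.
Rearranging, k^(1−α) = s / (n + δ).
k^0.74 = 0.39 / (0.021 + 0.074) = 0.39 / 0.095 = 4.1053
k* = 4.1053^(1/0.74) ≈ 6.7429

k* ≈ 6.74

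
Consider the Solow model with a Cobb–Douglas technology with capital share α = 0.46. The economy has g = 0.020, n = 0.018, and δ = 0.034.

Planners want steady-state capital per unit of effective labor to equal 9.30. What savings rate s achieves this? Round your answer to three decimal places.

In steady state, investment equals break-even investment: s·k^α = (n + g + δ)·k.
So s / (n + g + δ) = (k*)^(1−α) = 9.30^0.54 = 3.3341.
Therefore s = 3.3341 × (n + g + δ) = 3.3341 × 0.072 = 0.2401.

s ≈ 0.240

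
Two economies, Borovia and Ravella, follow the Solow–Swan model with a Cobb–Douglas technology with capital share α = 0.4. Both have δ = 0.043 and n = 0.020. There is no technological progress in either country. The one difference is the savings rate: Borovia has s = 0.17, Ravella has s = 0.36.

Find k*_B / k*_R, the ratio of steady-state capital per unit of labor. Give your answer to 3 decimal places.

k*_B / k*_R ≈ 0.286

Steady-state k* = [s/(n + δ)]^(1/(1−α)), so the ratio is [ (s_B/(n + δ)_B) / (s_R/(n + δ)_R) ]^1.6667.
s_B/(n + δ)_B = 0.17/0.063 = 2.6984; s_R/(n + δ)_R = 0.36/0.063 = 5.7143.
Ratio = (2.6984/5.7143)^1.6667 = 0.4722^1.6667 ≈ 0.2863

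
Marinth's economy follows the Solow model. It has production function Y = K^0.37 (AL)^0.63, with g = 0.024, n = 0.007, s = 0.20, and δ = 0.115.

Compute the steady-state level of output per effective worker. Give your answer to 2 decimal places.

y* ≈ 1.20

At the steady state, Δk = 0, so s·k^α = (n + g + δ)·k.
Rearranging, k^(1−α) = s / (n + g + δ).
k^0.63 = 0.20 / (0.007 + 0.024 + 0.115) = 0.20 / 0.146 = 1.3699
k* = 1.3699^(1/0.63) ≈ 1.6480
y* = (k*)^α = 1.6480^0.37 ≈ 1.2030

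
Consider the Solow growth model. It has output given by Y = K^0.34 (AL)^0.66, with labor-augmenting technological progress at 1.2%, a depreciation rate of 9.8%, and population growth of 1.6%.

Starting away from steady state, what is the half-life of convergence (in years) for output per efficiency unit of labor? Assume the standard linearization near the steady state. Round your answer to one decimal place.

about 8.3 years

Near the steady state the convergence rate is λ = (1 − α)(n + g + δ).
λ = (1 − 0.34) × 0.126 = 0.66 × 0.126 = 0.08316
Half-life = ln 2 / λ = 0.6931 / 0.08316 ≈ 8.33 years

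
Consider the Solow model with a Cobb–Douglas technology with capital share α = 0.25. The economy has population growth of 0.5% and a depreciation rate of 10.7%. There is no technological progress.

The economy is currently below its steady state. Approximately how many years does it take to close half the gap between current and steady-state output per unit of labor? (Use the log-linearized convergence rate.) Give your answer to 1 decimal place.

Near the steady state the convergence rate is λ = (1 − α)(n + δ).
λ = (1 − 0.25) × 0.112 = 0.75 × 0.112 = 0.0840
Half-life = ln 2 / λ = 0.6931 / 0.0840 ≈ 8.25 years

about 8.3 years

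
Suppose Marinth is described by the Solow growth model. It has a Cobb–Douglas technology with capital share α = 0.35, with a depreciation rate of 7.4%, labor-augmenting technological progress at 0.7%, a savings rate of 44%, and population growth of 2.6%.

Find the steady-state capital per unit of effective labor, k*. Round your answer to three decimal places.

k* ≈ 8.805

In steady state, investment equals break-even investment: s·k^α = (n + g + δ)·k.
Dividing both sides by k: k^(1−α) = s / (n + g + δ).
k^0.65 = 0.44 / (0.026 + 0.007 + 0.074) = 0.44 / 0.107 = 4.1121
k* = 4.1121^(1/0.65) ≈ 8.8047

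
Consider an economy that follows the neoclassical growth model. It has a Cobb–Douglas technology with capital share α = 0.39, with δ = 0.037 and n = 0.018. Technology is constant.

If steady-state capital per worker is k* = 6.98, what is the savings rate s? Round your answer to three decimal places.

s ≈ 0.180

At the steady state, Δk = 0, so s·k^α = (n + δ)·k.
So s / (n + δ) = (k*)^(1−α) = 6.98^0.61 = 3.2715.
Therefore s = 3.2715 × (n + δ) = 3.2715 × 0.055 = 0.1799.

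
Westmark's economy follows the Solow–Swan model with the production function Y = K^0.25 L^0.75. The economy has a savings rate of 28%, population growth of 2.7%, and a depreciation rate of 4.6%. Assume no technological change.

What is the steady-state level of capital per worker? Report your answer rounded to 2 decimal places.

k* ≈ 6.00

At the steady state, Δk = 0, so s·k^α = (n + δ)·k.
Dividing both sides by k: k^(1−α) = s / (n + δ).
k^0.75 = 0.28 / (0.027 + 0.046) = 0.28 / 0.073 = 3.8356
k* = 3.8356^(1/0.75) ≈ 6.0041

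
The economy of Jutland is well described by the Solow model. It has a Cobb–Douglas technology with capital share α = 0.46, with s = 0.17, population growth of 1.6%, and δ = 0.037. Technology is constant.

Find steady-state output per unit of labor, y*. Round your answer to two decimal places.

y* = 2.70

In steady state, investment equals break-even investment: s·k^α = (n + δ)·k.
Rearranging, k^(1−α) = s / (n + δ).
k^0.54 = 0.17 / (0.016 + 0.037) = 0.17 / 0.053 = 3.2075
k* = 3.2075^(1/0.54) ≈ 8.6566
y* = (k*)^α = 8.6566^0.46 ≈ 2.6989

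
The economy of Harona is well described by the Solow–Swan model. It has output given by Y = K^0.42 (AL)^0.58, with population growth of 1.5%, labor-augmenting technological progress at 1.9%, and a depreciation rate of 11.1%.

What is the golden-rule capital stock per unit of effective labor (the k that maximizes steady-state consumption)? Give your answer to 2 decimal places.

The golden rule sets f'(k) = n + g + δ, i.e. α·k^(α−1) = n + g + δ.
So k^(1−α) = α / (n + g + δ) = 0.42 / 0.145 = 2.8966.
k_gold = 2.8966^(1/0.58) ≈ 6.2569

k_gold ≈ 6.26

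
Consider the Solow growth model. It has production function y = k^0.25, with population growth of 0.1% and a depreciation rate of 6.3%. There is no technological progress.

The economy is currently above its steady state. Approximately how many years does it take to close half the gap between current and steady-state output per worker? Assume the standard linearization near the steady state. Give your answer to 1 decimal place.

t_½ ≈ 14.4 years

Near the steady state the convergence rate is λ = (1 − α)(n + δ).
λ = (1 − 0.25) × 0.064 = 0.75 × 0.064 = 0.0480
Half-life = ln 2 / λ = 0.6931 / 0.0480 ≈ 14.44 years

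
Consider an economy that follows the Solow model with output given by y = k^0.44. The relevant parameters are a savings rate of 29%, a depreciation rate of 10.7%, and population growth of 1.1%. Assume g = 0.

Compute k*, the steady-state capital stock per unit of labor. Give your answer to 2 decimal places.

In steady state, investment equals break-even investment: s·k^α = (n + δ)·k.
Dividing both sides by k: k^(1−α) = s / (n + δ).
k^0.56 = 0.29 / (0.011 + 0.107) = 0.29 / 0.118 = 2.4576
k* = 2.4576^(1/0.56) ≈ 4.9813

k* ≈ 4.98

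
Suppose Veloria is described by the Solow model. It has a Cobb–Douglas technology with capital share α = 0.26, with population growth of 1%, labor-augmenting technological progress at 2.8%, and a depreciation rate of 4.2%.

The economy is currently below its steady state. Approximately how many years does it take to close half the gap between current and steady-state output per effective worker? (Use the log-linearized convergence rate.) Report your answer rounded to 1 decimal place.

Near the steady state the convergence rate is λ = (1 − α)(n + g + δ).
λ = (1 − 0.26) × 0.080 = 0.74 × 0.080 = 0.0592
Half-life = ln 2 / λ = 0.6931 / 0.0592 ≈ 11.71 years

about 11.7 years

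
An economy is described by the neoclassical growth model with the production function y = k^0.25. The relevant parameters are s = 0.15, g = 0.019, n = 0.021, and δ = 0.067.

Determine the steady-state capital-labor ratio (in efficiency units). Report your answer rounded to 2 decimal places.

In steady state, investment equals break-even investment: s·k^α = (n + g + δ)·k.
Dividing both sides by k: k^(1−α) = s / (n + g + δ).
k^0.75 = 0.15 / (0.021 + 0.019 + 0.067) = 0.15 / 0.107 = 1.4019
k* = 1.4019^(1/0.75) ≈ 1.5690

k* ≈ 1.57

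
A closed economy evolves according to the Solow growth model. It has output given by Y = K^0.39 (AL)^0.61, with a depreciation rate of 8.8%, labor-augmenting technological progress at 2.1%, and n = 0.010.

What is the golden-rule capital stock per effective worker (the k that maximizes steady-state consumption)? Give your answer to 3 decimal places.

k_gold ≈ 7.000

The golden rule sets f'(k) = n + g + δ, i.e. α·k^(α−1) = n + g + δ.
So k^(1−α) = α / (n + g + δ) = 0.39 / 0.119 = 3.2773.
k_gold = 3.2773^(1/0.61) ≈ 7.0002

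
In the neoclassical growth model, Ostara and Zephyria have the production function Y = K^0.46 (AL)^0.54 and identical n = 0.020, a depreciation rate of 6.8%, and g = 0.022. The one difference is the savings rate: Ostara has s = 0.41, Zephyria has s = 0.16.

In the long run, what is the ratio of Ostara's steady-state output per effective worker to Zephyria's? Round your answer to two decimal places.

Steady-state y* = [s/(n + g + δ)]^(α/(1−α)), so the ratio is [ (s_O/(n + g + δ)_O) / (s_Z/(n + g + δ)_Z) ]^0.8519.
s_O/(n + g + δ)_O = 0.41/0.110 = 3.7273; s_Z/(n + g + δ)_Z = 0.16/0.110 = 1.4545.
Ratio = (3.7273/1.4545)^0.8519 = 2.5626^0.8519 ≈ 2.2292

y*_O / y*_Z ≈ 2.23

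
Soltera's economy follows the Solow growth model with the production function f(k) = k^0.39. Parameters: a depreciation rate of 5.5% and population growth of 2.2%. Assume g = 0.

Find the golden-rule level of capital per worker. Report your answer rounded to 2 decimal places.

k_gold ≈ 14.29

The golden rule sets f'(k) = n + δ, i.e. α·k^(α−1) = n + δ.
So k^(1−α) = α / (n + δ) = 0.39 / 0.077 = 5.0649.
k_gold = 5.0649^(1/0.61) ≈ 14.2901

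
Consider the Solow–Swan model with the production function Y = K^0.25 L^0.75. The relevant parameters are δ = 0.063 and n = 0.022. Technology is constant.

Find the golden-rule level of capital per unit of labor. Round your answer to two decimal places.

The golden rule sets f'(k) = n + δ, i.e. α·k^(α−1) = n + δ.
So k^(1−α) = α / (n + δ) = 0.25 / 0.085 = 2.9412.
k_gold = 2.9412^(1/0.75) ≈ 4.2140

k_gold ≈ 4.21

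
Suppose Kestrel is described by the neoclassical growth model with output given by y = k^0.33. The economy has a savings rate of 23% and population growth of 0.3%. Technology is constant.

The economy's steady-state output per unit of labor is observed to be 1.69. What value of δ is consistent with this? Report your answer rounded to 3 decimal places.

In steady state, investment equals break-even investment: s·k^α = (n + δ)·k.
Since y* = [s/(n + δ)]^(α/(1−α)), we have s/(n + δ) = (y*)^((1−α)/α) = 1.69^2.0303 = 2.9019.
Therefore n + δ = s / 2.9019 = 0.23 / 2.9019 = 0.0793, so δ = 0.0793 − 0.003 = 0.0763.

δ ≈ 0.076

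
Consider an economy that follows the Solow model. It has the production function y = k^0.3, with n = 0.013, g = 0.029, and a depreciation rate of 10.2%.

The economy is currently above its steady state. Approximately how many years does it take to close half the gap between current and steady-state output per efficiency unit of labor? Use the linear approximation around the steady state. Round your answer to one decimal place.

t_½ ≈ 6.9 years

Near the steady state the convergence rate is λ = (1 − α)(n + g + δ).
λ = (1 − 0.3) × 0.144 = 0.7 × 0.144 = 0.1008
Half-life = ln 2 / λ = 0.6931 / 0.1008 ≈ 6.88 years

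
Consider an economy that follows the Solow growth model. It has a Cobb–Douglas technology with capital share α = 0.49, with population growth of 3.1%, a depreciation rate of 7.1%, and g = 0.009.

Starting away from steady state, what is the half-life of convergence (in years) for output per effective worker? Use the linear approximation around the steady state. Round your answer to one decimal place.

half-life ≈ 12.2 years

Near the steady state the convergence rate is λ = (1 − α)(n + g + δ).
λ = (1 − 0.49) × 0.111 = 0.51 × 0.111 = 0.05661
Half-life = ln 2 / λ = 0.6931 / 0.05661 ≈ 12.24 years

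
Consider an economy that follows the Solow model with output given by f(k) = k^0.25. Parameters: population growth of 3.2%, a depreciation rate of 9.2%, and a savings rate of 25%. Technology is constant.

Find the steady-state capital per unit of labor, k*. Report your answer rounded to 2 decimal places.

k* = 2.55

Steady state requires s·f(k) = (n + δ)·k, i.e. s·k^α = (n + δ)·k.
Dividing both sides by k: k^(1−α) = s / (n + δ).
k^0.75 = 0.25 / (0.032 + 0.092) = 0.25 / 0.124 = 2.0161
k* = 2.0161^(1/0.75) ≈ 2.5469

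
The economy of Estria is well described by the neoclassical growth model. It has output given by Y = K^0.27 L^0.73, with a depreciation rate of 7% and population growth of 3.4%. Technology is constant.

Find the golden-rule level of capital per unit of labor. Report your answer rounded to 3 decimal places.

The golden rule sets f'(k) = n + δ, i.e. α·k^(α−1) = n + δ.
So k^(1−α) = α / (n + δ) = 0.27 / 0.104 = 2.5962.
k_gold = 2.5962^(1/0.73) ≈ 3.6948

k_gold ≈ 3.695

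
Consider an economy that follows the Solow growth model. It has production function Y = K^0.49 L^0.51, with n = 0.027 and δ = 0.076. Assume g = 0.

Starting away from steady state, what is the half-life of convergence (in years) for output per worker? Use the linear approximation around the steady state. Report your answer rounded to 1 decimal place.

Near the steady state the convergence rate is λ = (1 − α)(n + δ).
λ = (1 − 0.49) × 0.103 = 0.51 × 0.103 = 0.05253
Half-life = ln 2 / λ = 0.6931 / 0.05253 ≈ 13.19 years

half-life ≈ 13.2 years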